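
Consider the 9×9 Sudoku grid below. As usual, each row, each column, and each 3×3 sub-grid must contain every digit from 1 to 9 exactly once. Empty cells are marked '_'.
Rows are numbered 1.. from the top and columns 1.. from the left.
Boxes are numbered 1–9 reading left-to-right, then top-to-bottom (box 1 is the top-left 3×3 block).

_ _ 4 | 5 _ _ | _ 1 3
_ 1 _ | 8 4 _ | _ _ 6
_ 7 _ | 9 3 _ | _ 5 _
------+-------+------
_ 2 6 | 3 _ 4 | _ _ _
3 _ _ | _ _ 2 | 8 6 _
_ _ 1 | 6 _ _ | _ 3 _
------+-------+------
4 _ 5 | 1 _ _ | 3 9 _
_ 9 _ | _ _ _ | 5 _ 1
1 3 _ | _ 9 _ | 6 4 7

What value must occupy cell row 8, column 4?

Cell row 8, column 4 itself could take any of {2, 4, 7} by direct elimination.
Consider where 4 can go in box 8.
row 7, column 5 is out (row 7 already has a 4). row 7, column 6 is out (row 7 already has a 4). row 8, column 5 is out (column 5 already has a 4). row 8, column 6 is out (column 6 already has a 4). The remaining empty cells in box 8 are similarly blocked.
So the only cell in box 8 that can hold 4 is row 8, column 4.
Therefore row 8, column 4 = 4.

4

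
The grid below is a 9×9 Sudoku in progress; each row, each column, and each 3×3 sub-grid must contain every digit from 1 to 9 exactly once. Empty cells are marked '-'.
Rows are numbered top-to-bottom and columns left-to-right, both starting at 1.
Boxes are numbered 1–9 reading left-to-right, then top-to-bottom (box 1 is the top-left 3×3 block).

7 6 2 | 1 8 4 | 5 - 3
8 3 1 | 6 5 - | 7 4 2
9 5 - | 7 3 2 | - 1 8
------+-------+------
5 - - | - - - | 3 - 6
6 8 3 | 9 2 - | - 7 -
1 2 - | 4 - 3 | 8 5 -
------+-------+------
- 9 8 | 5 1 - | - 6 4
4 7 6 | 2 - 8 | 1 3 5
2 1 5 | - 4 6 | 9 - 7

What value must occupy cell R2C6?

Row 2 already contains {1, 2, 3, 4, 5, 6, 7, 8}.
Column 6 already contains {2, 3, 4, 6, 8}.
Its 3×3 block (box 2) already contains {1, 2, 3, 4, 5, 6, 7, 8}.
The only value from 1–9 not eliminated is 9, so R2C6 = 9.

9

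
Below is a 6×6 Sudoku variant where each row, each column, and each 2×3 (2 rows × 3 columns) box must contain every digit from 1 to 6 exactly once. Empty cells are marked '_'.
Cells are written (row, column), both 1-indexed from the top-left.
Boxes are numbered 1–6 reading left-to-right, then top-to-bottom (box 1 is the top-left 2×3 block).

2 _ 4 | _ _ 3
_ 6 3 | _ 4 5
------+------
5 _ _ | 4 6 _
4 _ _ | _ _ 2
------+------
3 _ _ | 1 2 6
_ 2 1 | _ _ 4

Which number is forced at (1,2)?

Cell (1,2) itself could take any of {1, 5} by direct elimination.
Consider where 5 can go in row 1.
(1,4) is out (box 2 already has a 5).
(1,5) is out (box 2 already has a 5).
So the only cell in row 1 that can hold 5 is (1,2).
Therefore (1,2) = 5.

5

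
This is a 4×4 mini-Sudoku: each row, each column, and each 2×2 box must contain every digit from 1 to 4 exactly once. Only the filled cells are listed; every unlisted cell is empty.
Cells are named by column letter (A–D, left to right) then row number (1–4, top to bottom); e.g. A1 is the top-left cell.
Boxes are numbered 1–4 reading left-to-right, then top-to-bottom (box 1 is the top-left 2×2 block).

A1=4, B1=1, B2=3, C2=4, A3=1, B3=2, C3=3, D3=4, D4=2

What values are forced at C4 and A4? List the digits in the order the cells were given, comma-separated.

1,3

For C4:
  Row 4 already contains {2}.
  Column C already contains {3, 4}.
  Its 2×2 block (box 4) already contains {2, 3, 4}.
  The only value from 1–4 not eliminated is 1, so C4 = 1.
For A4:
  Row 4 already contains {2}.
  Column A already contains {1, 4}.
  Its 2×2 block (box 3) already contains {1, 2}.
  The only value from 1–4 not eliminated is 3, so A4 = 3.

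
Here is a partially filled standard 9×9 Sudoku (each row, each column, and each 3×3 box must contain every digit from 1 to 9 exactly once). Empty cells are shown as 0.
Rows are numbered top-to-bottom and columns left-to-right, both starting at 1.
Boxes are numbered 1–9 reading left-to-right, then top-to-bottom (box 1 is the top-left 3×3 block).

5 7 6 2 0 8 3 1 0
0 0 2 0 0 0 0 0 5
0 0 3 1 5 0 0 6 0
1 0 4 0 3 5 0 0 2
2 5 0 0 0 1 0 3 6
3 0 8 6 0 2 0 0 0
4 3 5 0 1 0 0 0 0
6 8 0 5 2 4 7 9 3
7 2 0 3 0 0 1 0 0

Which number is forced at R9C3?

9

Row 9 already contains {1, 2, 3, 7}.
Column 3 already contains {2, 3, 4, 5, 6, 8}.
Its 3×3 block (box 7) already contains {2, 3, 4, 5, 6, 7, 8}.
The only value from 1–9 not eliminated is 9, so R9C3 = 9.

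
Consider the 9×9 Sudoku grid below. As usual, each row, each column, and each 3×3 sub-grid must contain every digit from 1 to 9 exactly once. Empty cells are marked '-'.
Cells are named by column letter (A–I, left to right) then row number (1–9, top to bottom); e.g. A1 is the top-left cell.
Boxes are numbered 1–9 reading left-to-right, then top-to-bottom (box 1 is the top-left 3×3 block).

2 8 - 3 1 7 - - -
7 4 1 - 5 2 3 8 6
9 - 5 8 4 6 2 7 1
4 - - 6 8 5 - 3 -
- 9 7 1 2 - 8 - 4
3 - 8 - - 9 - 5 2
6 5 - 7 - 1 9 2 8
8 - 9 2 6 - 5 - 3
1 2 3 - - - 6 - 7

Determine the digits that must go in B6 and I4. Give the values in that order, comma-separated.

6,9

For B6:
  Consider where 6 can go in column B.
  B3 is out (row 3 already has a 6).
  B4 is out (row 4 already has a 6).
  B8 is out (row 8 already has a 6).
  So the only cell in column B that can hold 6 is B6.
  So B6 = 6.
For I4:
  Row 4 already contains {3, 4, 5, 6, 8}.
  Column I already contains {1, 2, 3, 4, 6, 7, 8}.
  Its 3×3 block (box 6) already contains {2, 3, 4, 5, 8}.
  The only value from 1–9 not eliminated is 9, so I4 = 9.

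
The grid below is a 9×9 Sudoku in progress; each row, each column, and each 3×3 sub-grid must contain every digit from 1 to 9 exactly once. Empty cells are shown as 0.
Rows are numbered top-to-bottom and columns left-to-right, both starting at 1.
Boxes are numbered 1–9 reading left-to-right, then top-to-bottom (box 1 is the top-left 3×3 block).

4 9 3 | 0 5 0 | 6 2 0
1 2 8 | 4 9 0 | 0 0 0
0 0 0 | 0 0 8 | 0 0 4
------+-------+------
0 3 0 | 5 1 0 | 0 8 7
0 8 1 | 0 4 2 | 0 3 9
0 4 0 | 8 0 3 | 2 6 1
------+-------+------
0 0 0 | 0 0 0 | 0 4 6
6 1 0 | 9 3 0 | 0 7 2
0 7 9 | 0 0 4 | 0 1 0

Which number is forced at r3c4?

Cell r3c4 itself could take any of {1, 2, 3, 6, 7} by direct elimination.
Consider where 3 can go in column 4.
r1c4 is out (row 1 already has a 3).
r5c4 is out (row 5 already has a 3).
r7c4 is out (box 8 already has a 3).
r9c4 is out (box 8 already has a 3).
So the only cell in column 4 that can hold 3 is r3c4.
Therefore r3c4 = 3.

3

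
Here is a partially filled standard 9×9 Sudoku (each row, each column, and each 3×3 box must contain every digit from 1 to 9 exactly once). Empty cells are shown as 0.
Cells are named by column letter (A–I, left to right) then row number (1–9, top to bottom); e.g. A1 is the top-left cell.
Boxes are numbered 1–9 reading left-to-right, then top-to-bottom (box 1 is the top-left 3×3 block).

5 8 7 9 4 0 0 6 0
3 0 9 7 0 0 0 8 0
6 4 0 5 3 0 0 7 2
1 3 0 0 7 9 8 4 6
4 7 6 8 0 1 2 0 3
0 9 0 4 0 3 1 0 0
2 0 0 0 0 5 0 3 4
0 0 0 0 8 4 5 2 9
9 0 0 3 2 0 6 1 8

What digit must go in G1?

Row 1 already contains {4, 5, 6, 7, 8, 9}.
Column G already contains {1, 2, 5, 6, 8}.
Its 3×3 block (box 3) already contains {2, 6, 7, 8}.
The only value from 1–9 not eliminated is 3, so G1 = 3.

3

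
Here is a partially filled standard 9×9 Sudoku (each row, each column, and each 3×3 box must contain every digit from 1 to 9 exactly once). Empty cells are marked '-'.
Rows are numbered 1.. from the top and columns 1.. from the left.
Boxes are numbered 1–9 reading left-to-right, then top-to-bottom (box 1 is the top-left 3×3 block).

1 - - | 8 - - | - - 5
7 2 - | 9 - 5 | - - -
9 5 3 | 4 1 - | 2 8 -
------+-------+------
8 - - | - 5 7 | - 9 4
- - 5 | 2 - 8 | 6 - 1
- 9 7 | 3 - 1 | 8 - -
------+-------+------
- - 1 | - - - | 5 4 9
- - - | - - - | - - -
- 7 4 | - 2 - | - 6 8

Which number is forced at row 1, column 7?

Cell row 1, column 7 itself could take any of {3, 4, 7, 9} by direct elimination.
Consider where 9 can go in row 1.
row 1, column 2 is out (column 2 already has a 9).
row 1, column 3 is out (box 1 already has a 9).
row 1, column 5 is out (box 2 already has a 9).
row 1, column 6 is out (box 2 already has a 9).
row 1, column 8 is out (column 8 already has a 9).
So the only cell in row 1 that can hold 9 is row 1, column 7.
Therefore row 1, column 7 = 9.

9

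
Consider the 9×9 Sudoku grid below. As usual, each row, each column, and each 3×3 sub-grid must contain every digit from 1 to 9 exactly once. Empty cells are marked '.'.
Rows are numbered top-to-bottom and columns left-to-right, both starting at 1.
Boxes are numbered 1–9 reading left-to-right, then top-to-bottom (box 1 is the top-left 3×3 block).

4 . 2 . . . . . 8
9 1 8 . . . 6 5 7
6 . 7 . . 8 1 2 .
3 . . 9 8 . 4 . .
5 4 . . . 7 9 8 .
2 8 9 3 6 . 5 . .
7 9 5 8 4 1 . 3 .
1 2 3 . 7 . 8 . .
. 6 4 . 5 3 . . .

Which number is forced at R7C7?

Row 7 already contains {1, 3, 4, 5, 7, 8, 9}.
Column 7 already contains {1, 4, 5, 6, 8, 9}.
Its 3×3 block (box 9) already contains {3, 8}.
The only value from 1–9 not eliminated is 2, so R7C7 = 2.

2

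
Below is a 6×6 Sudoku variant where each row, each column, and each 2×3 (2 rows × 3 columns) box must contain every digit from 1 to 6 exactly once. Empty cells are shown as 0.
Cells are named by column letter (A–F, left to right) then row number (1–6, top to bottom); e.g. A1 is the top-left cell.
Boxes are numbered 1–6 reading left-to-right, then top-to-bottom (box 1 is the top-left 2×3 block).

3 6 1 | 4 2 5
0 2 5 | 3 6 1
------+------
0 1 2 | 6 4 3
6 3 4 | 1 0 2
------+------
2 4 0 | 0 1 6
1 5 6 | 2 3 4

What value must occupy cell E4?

Row 4 already contains {1, 2, 3, 4, 6}.
Column E already contains {1, 2, 3, 4, 6}.
Its 2×3 block (box 4) already contains {1, 2, 3, 4, 6}.
The only value from 1–6 not eliminated is 5, so E4 = 5.

5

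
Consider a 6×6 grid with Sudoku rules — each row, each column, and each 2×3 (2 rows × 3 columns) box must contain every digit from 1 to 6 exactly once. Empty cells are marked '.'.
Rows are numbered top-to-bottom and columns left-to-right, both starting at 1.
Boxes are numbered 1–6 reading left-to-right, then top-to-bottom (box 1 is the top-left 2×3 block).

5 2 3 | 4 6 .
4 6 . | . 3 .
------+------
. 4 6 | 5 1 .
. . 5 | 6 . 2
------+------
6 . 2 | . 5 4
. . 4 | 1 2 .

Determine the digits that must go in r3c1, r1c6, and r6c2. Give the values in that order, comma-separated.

For r3c1:
  Consider where 2 can go in column 1.
  r4c1 is out (row 4 already has a 2).
  r6c1 is out (row 6 already has a 2).
  So the only cell in column 1 that can hold 2 is r3c1.
  So r3c1 = 2.
For r1c6:
  Row 1 already contains {2, 3, 4, 5, 6}.
  Column 6 already contains {2, 4}.
  Its 2×3 block (box 2) already contains {3, 4, 6}.
  The only value from 1–6 not eliminated is 1, so r1c6 = 1.
For r6c2:
  Consider where 5 can go in box 5.
  r5c2 is out (row 5 already has a 5).
  r6c1 is out (column 1 already has a 5).
  So the only cell in box 5 that can hold 5 is r6c2.
  So r6c2 = 5.

2,1,5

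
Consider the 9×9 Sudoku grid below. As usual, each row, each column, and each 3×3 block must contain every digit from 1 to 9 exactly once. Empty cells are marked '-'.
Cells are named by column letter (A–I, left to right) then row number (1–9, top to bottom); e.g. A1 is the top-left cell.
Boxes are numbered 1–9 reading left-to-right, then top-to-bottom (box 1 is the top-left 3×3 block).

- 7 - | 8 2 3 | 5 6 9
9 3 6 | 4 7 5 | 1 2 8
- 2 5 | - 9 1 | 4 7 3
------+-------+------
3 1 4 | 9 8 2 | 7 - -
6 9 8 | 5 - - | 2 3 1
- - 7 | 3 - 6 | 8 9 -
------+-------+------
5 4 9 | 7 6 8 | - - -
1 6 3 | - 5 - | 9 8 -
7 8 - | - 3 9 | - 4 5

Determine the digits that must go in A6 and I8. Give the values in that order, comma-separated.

For A6:
  Row 6 already contains {3, 6, 7, 8, 9}.
  Column A already contains {1, 3, 5, 6, 7, 9}.
  Its 3×3 block (box 4) already contains {1, 3, 4, 6, 7, 8, 9}.
  The only value from 1–9 not eliminated is 2, so A6 = 2.
For I8:
  Consider where 7 can go in box 9.
  G7 is out (row 7 already has a 7).
  H7 is out (row 7 already has a 7).
  I7 is out (row 7 already has a 7).
  G9 is out (row 9 already has a 7).
  So the only cell in box 9 that can hold 7 is I8.
  So I8 = 7.

2,7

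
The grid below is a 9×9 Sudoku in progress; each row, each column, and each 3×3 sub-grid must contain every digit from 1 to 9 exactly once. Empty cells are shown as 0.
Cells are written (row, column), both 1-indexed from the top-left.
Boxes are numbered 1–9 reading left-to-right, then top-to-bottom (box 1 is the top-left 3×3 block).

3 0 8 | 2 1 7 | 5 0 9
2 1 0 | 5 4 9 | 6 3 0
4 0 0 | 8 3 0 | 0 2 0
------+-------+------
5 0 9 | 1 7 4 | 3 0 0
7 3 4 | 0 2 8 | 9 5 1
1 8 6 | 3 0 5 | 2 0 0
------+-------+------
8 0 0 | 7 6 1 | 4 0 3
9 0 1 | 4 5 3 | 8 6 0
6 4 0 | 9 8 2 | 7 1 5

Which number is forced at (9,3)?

3

Row 9 already contains {1, 2, 4, 5, 6, 7, 8, 9}.
Column 3 already contains {1, 4, 6, 8, 9}.
Its 3×3 block (box 7) already contains {1, 4, 6, 8, 9}.
The only value from 1–9 not eliminated is 3, so (9,3) = 3.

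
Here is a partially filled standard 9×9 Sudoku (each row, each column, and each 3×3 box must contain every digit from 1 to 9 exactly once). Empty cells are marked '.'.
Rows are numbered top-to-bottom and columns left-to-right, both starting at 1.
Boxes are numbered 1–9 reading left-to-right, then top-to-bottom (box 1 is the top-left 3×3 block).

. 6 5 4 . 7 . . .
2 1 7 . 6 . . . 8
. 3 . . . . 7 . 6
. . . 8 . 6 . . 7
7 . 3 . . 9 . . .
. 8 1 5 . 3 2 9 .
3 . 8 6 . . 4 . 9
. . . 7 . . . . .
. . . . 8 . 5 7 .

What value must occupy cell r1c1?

8

Cell r1c1 itself could take any of {8, 9} by direct elimination.
Consider where 8 can go in row 1.
r1c5 is out (column 5 already has a 8).
r1c7 is out (box 3 already has a 8).
r1c8 is out (box 3 already has a 8).
r1c9 is out (column 9 already has a 8).
So the only cell in row 1 that can hold 8 is r1c1.
Therefore r1c1 = 8.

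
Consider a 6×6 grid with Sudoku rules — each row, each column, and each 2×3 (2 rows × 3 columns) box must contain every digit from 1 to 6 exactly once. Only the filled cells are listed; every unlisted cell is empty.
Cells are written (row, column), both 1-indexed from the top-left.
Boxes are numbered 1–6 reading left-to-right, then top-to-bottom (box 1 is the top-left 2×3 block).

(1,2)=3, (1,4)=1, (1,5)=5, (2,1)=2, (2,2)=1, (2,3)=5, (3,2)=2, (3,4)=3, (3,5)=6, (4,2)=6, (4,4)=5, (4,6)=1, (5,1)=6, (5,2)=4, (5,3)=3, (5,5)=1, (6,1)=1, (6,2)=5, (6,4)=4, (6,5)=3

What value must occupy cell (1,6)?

Cell (1,6) itself could take any of {2, 4, 6} by direct elimination.
Consider where 2 can go in row 1.
(1,1) is out (column 1 already has a 2).
(1,3) is out (box 1 already has a 2).
So the only cell in row 1 that can hold 2 is (1,6).
Therefore (1,6) = 2.

2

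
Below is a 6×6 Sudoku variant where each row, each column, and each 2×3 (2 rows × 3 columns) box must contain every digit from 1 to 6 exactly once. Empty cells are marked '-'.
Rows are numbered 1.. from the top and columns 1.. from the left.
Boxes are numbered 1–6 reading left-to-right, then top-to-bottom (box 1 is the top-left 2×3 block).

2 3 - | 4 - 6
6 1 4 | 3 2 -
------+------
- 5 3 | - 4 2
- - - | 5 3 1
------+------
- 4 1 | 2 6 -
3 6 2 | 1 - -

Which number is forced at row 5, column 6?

Cell row 5, column 6 itself could take any of {3, 5} by direct elimination.
Consider where 3 can go in column 6.
row 2, column 6 is out (row 2 already has a 3).
row 6, column 6 is out (row 6 already has a 3).
So the only cell in column 6 that can hold 3 is row 5, column 6.
Therefore row 5, column 6 = 3.

3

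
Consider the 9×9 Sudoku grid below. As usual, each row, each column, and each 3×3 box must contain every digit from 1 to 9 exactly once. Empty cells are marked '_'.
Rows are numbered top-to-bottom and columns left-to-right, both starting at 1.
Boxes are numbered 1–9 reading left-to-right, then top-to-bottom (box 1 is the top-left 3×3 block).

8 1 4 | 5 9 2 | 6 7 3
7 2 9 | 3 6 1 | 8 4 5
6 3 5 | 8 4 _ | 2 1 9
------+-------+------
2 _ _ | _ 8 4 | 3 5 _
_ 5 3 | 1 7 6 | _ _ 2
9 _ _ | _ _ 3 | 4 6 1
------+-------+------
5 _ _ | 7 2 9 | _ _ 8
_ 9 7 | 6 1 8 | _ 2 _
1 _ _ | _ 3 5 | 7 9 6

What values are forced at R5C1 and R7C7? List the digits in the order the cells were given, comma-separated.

4,1

For R5C1:
  Row 5 already contains {1, 2, 3, 5, 6, 7}.
  Column 1 already contains {1, 2, 5, 6, 7, 8, 9}.
  Its 3×3 block (box 4) already contains {2, 3, 5, 9}.
  The only value from 1–9 not eliminated is 4, so R5C1 = 4.
For R7C7:
  Row 7 already contains {2, 5, 7, 8, 9}.
  Column 7 already contains {2, 3, 4, 6, 7, 8}.
  Its 3×3 block (box 9) already contains {2, 6, 7, 8, 9}.
  The only value from 1–9 not eliminated is 1, so R7C7 = 1.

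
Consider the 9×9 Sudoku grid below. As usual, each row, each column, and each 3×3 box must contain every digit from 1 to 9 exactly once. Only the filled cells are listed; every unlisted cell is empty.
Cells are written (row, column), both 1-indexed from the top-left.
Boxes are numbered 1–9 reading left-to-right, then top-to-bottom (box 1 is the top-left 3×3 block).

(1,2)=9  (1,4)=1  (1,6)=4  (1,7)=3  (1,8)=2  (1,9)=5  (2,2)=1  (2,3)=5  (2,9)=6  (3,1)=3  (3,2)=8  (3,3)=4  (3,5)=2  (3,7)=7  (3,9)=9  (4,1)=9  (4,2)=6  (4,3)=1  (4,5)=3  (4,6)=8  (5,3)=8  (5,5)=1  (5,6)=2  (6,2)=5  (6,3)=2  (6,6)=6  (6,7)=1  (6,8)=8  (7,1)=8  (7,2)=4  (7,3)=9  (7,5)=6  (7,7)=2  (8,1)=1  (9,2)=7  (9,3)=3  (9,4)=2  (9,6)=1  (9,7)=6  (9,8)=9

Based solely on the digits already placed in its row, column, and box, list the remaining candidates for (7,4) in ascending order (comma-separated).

Row 7 already contains {2, 4, 6, 8, 9}.
Column 4 already contains {1, 2}.
Its 3×3 block (box 8) already contains {1, 2, 6}.
Removing those from 1–9 leaves {3, 5, 7} as the candidates for (7,4).

3,5,7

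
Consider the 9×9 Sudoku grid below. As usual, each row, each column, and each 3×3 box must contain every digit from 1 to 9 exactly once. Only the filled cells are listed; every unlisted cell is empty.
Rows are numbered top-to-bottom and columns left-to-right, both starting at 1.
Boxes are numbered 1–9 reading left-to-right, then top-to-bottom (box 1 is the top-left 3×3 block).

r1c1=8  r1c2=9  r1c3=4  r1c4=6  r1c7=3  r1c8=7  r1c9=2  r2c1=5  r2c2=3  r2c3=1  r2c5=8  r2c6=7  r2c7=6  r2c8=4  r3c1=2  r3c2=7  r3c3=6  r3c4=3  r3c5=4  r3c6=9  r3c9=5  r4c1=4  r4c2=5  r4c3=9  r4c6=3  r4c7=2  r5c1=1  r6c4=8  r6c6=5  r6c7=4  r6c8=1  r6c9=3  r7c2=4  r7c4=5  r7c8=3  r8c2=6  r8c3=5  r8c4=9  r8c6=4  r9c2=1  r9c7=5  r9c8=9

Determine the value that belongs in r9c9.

4

Cell r9c9 itself could take any of {4, 6, 7, 8} by direct elimination.
Consider where 4 can go in column 9.
r2c9 is out (row 2 already has a 4).
r4c9 is out (row 4 already has a 4).
r5c9 is out (box 6 already has a 4).
r7c9 is out (row 7 already has a 4).
r8c9 is out (row 8 already has a 4).
So the only cell in column 9 that can hold 4 is r9c9.
Therefore r9c9 = 4.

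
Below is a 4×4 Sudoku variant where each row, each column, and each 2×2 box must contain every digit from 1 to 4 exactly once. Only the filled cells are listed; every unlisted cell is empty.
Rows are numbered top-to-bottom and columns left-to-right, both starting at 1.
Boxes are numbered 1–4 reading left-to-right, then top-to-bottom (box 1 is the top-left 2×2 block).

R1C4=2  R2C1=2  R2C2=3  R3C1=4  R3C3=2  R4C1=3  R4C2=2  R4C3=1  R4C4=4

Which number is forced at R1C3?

Cell R1C3 itself could take any of {3, 4} by direct elimination.
Consider where 3 can go in box 2.
R2C3 is out (row 2 already has a 3).
R2C4 is out (row 2 already has a 3).
So the only cell in box 2 that can hold 3 is R1C3.
Therefore R1C3 = 3.

3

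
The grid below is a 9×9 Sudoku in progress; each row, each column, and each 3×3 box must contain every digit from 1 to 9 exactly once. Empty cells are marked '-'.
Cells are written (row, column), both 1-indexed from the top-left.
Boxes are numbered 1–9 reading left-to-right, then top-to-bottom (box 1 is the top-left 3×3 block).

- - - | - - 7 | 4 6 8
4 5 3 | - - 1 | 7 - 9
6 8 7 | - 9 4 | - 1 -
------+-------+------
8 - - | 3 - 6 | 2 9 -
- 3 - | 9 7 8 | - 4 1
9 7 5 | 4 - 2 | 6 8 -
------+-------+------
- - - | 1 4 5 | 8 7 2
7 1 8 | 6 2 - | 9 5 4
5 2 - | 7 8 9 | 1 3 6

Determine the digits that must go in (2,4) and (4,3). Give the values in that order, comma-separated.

8,1

For (2,4):
  Consider where 8 can go in box 2.
  (1,4) is out (row 1 already has a 8).
  (1,5) is out (row 1 already has a 8).
  (2,5) is out (column 5 already has a 8).
  (3,4) is out (row 3 already has a 8).
  So the only cell in box 2 that can hold 8 is (2,4).
  So (2,4) = 8.
For (4,3):
  Consider where 1 can go in box 4.
  (4,2) is out (column 2 already has a 1).
  (5,1) is out (row 5 already has a 1).
  (5,3) is out (row 5 already has a 1).
  So the only cell in box 4 that can hold 1 is (4,3).
  So (4,3) = 1.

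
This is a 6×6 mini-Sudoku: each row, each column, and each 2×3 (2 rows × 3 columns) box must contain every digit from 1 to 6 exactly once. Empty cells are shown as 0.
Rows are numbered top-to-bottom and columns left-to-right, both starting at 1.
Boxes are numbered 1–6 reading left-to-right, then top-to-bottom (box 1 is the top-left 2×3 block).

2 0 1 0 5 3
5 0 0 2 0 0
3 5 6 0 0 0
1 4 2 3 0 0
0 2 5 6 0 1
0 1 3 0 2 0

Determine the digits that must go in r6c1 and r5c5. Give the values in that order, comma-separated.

For r6c1:
  Consider where 6 can go in column 1.
  r5c1 is out (row 5 already has a 6).
  So the only cell in column 1 that can hold 6 is r6c1.
  So r6c1 = 6.
For r5c5:
  Consider where 3 can go in row 5.
  r5c1 is out (column 1 already has a 3).
  So the only cell in row 5 that can hold 3 is r5c5.
  So r5c5 = 3.

6,3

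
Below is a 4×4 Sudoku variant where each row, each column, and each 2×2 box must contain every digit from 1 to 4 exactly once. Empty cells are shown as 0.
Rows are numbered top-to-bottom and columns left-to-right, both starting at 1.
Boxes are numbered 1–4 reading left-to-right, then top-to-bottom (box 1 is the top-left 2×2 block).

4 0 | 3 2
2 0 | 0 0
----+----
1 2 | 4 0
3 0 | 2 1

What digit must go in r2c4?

4

Row 2 already contains {2}.
Column 4 already contains {1, 2}.
Its 2×2 block (box 2) already contains {2, 3}.
The only value from 1–4 not eliminated is 4, so r2c4 = 4.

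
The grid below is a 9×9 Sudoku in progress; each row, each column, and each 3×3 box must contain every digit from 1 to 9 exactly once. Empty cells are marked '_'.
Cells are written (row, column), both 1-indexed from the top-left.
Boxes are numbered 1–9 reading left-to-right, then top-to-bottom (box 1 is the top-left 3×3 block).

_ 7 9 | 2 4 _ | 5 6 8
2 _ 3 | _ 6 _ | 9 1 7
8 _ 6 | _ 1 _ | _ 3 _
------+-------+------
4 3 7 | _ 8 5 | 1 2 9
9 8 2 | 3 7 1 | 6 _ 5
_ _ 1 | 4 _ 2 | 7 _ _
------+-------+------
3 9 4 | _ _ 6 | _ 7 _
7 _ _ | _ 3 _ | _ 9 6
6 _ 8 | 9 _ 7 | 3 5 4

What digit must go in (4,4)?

Row 4 already contains {1, 2, 3, 4, 5, 7, 8, 9}.
Column 4 already contains {2, 3, 4, 9}.
Its 3×3 block (box 5) already contains {1, 2, 3, 4, 5, 7, 8}.
The only value from 1–9 not eliminated is 6, so (4,4) = 6.

6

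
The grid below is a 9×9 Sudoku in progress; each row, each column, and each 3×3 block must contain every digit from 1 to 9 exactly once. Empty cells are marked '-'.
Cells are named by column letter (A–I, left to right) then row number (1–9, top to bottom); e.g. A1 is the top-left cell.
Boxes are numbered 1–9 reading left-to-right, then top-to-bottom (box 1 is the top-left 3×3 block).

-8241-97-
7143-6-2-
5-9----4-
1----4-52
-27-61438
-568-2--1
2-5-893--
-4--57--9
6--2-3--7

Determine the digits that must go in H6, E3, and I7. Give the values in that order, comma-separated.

For H6:
  Row 6 already contains {1, 2, 5, 6, 8}.
  Column H already contains {2, 3, 4, 5, 7}.
  Its 3×3 block (box 6) already contains {1, 2, 3, 4, 5, 8}.
  The only value from 1–9 not eliminated is 9, so H6 = 9.
For E3:
  Consider where 2 can go in column E.
  E2 is out (row 2 already has a 2).
  E4 is out (row 4 already has a 2).
  E6 is out (row 6 already has a 2).
  E9 is out (row 9 already has a 2).
  So the only cell in column E that can hold 2 is E3.
  So E3 = 2.
For I7:
  Consider where 4 can go in row 7.
  B7 is out (column B already has a 4).
  D7 is out (column D already has a 4).
  H7 is out (column H already has a 4).
  So the only cell in row 7 that can hold 4 is I7.
  So I7 = 4.

9,2,4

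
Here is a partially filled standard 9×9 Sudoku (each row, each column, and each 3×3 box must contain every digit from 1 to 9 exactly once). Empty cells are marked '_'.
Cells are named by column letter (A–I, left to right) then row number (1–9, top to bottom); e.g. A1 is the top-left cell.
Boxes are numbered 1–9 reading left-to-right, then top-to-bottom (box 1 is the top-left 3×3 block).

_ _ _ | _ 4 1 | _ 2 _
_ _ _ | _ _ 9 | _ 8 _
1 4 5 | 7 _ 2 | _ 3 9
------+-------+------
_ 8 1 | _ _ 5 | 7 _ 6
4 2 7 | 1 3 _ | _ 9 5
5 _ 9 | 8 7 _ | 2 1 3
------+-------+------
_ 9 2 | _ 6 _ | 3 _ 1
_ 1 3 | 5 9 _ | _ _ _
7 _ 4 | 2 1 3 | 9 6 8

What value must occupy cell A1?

Cell A1 itself could take any of {3, 6, 8, 9} by direct elimination.
Consider where 9 can go in row 1.
B1 is out (column B already has a 9).
C1 is out (column C already has a 9).
D1 is out (box 2 already has a 9).
G1 is out (column G already has a 9).
I1 is out (column I already has a 9).
So the only cell in row 1 that can hold 9 is A1.
Therefore A1 = 9.

9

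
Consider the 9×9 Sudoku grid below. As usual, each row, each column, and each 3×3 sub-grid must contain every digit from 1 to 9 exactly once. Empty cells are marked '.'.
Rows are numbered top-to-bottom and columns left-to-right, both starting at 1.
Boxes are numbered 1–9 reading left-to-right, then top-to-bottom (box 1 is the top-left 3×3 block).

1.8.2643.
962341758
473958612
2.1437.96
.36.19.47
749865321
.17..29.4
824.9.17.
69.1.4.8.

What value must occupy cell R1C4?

7

Row 1 already contains {1, 2, 3, 4, 6, 8}.
Column 4 already contains {1, 3, 4, 8, 9}.
Its 3×3 block (box 2) already contains {1, 2, 3, 4, 5, 6, 8, 9}.
The only value from 1–9 not eliminated is 7, so R1C4 = 7.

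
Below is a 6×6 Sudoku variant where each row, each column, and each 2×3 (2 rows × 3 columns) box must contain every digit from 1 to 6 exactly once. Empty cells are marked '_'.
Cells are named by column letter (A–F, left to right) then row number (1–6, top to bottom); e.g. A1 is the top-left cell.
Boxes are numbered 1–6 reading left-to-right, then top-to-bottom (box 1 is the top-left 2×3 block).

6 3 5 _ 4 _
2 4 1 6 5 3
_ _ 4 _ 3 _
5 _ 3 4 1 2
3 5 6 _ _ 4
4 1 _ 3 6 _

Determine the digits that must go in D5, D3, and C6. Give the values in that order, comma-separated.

1,5,2

For D5:
  Consider where 1 can go in row 5.
  E5 is out (column E already has a 1).
  So the only cell in row 5 that can hold 1 is D5.
  So D5 = 1.
For D3:
  Row 3 already contains {3, 4}.
  Column D already contains {3, 4, 6}.
  Its 2×3 block (box 4) already contains {1, 2, 3, 4}.
  The only value from 1–6 not eliminated is 5, so D3 = 5.
For C6:
  Row 6 already contains {1, 3, 4, 6}.
  Column C already contains {1, 3, 4, 5, 6}.
  Its 2×3 block (box 5) already contains {1, 3, 4, 5, 6}.
  The only value from 1–6 not eliminated is 2, so C6 = 2.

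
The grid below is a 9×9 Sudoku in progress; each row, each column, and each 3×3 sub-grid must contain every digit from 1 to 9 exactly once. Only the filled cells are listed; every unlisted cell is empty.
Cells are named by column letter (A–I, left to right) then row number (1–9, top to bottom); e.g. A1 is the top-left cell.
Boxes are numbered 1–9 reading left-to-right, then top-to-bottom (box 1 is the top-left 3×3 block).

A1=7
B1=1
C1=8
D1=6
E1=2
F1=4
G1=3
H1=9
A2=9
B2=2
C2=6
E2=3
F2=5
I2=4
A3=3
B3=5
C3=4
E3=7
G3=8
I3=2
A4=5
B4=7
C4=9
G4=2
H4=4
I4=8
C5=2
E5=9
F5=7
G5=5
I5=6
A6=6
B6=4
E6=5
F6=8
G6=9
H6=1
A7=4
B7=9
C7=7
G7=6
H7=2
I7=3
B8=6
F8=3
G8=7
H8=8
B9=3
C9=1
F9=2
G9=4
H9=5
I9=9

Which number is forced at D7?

5

Cell D7 itself could take any of {1, 5, 8} by direct elimination.
Consider where 5 can go in row 7.
E7 is out (column E already has a 5).
F7 is out (column F already has a 5).
So the only cell in row 7 that can hold 5 is D7.
Therefore D7 = 5.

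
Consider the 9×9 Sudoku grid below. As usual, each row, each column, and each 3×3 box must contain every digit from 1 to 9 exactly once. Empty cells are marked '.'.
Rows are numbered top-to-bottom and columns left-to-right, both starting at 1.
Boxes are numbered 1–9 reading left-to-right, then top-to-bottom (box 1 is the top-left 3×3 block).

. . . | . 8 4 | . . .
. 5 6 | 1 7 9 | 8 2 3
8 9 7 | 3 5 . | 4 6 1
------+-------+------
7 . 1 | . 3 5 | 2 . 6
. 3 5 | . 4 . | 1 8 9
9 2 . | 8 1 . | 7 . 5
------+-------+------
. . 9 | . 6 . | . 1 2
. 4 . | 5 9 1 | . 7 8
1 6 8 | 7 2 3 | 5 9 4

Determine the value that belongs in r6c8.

Cell r6c8 itself could take any of {3, 4} by direct elimination.
Consider where 3 can go in box 6.
r4c8 is out (row 4 already has a 3).
So the only cell in box 6 that can hold 3 is r6c8.
Therefore r6c8 = 3.

3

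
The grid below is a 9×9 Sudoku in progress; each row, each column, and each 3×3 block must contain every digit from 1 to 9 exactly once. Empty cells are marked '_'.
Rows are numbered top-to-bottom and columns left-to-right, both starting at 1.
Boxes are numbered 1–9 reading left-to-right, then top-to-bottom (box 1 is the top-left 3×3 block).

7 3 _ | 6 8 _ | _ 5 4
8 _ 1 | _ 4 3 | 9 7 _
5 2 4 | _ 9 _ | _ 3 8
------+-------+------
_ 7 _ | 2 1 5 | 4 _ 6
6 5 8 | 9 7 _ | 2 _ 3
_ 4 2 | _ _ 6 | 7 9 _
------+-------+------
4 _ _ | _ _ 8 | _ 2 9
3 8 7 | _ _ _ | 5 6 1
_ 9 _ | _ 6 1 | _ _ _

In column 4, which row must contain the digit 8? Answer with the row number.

6

Consider where 8 can go in column 4.
r2c4 is out (row 2 already has a 8).
r3c4 is out (row 3 already has a 8).
r7c4 is out (row 7 already has a 8).
r8c4 is out (row 8 already has a 8).
r9c4 is out (box 8 already has a 8).
So the only cell in column 4 that can hold 8 is r6c4.
That is row 6.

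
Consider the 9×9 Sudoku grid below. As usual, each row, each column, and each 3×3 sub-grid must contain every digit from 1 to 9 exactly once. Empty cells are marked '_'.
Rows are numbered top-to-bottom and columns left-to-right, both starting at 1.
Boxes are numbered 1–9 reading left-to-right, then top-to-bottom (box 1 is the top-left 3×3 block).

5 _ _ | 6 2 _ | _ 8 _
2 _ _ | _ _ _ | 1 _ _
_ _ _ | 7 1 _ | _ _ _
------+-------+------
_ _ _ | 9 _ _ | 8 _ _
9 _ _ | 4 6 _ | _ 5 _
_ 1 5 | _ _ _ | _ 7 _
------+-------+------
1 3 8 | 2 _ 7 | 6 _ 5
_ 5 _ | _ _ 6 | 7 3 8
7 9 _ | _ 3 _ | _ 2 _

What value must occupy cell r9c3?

6

Cell r9c3 itself could take any of {4, 6} by direct elimination.
Consider where 6 can go in row 9.
r9c4 is out (column 4 already has a 6).
r9c6 is out (column 6 already has a 6).
r9c7 is out (column 7 already has a 6).
r9c9 is out (box 9 already has a 6).
So the only cell in row 9 that can hold 6 is r9c3.
Therefore r9c3 = 6.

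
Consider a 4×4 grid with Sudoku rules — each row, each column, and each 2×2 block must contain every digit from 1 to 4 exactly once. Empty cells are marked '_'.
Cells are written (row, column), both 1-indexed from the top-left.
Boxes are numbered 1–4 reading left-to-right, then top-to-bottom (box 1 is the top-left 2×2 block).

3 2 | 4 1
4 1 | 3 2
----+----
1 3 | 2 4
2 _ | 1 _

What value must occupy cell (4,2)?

4

Row 4 already contains {1, 2}.
Column 2 already contains {1, 2, 3}.
Its 2×2 block (box 3) already contains {1, 2, 3}.
The only value from 1–4 not eliminated is 4, so (4,2) = 4.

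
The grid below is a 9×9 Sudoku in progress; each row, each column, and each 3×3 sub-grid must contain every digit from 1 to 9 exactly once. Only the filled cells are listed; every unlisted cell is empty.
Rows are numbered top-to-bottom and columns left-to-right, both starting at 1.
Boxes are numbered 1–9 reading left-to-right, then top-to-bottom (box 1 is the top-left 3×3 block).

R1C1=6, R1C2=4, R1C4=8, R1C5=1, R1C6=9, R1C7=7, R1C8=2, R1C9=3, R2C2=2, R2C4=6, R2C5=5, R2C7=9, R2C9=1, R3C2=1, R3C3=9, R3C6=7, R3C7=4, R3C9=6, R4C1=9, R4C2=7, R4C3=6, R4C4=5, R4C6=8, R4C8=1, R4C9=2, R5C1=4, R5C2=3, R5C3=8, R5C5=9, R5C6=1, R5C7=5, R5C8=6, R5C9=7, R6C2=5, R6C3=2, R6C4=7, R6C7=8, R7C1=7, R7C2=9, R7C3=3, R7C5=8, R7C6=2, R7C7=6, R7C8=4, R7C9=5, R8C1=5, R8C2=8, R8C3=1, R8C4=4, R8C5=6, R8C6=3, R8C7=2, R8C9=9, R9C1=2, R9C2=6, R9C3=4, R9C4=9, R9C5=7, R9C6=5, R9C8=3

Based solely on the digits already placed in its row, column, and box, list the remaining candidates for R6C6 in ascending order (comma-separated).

4,6

Row 6 already contains {2, 5, 7, 8}.
Column 6 already contains {1, 2, 3, 5, 7, 8, 9}.
Its 3×3 block (box 5) already contains {1, 5, 7, 8, 9}.
Removing those from 1–9 leaves {4, 6} as the candidates for R6C6.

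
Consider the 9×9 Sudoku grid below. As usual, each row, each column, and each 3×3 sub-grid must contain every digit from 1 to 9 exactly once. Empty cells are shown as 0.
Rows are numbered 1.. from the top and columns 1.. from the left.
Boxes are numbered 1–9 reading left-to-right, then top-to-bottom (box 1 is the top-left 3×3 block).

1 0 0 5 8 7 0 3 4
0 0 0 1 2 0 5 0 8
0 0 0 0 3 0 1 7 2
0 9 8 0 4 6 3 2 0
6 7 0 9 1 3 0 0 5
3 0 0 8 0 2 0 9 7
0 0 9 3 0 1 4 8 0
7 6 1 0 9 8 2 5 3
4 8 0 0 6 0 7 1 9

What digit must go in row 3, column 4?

6

Cell row 3, column 4 itself could take any of {4, 6} by direct elimination.
Consider where 6 can go in column 4.
row 4, column 4 is out (row 4 already has a 6).
row 8, column 4 is out (row 8 already has a 6).
row 9, column 4 is out (row 9 already has a 6).
So the only cell in column 4 that can hold 6 is row 3, column 4.
Therefore row 3, column 4 = 6.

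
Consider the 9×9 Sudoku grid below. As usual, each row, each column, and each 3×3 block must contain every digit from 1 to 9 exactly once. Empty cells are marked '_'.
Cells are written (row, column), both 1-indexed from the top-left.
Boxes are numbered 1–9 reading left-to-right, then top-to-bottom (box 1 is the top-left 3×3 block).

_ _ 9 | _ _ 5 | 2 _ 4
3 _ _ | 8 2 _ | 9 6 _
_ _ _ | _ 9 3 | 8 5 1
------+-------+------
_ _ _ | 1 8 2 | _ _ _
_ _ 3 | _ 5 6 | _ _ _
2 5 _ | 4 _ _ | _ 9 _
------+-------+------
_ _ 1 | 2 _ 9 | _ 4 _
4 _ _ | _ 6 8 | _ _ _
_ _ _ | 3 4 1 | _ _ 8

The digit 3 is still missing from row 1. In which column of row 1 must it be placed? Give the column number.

8

Consider where 3 can go in row 1.
(1,1) is out (column 1 already has a 3).
(1,2) is out (box 1 already has a 3).
(1,4) is out (column 4 already has a 3).
(1,5) is out (box 2 already has a 3).
So the only cell in row 1 that can hold 3 is (1,8).
That is column 8.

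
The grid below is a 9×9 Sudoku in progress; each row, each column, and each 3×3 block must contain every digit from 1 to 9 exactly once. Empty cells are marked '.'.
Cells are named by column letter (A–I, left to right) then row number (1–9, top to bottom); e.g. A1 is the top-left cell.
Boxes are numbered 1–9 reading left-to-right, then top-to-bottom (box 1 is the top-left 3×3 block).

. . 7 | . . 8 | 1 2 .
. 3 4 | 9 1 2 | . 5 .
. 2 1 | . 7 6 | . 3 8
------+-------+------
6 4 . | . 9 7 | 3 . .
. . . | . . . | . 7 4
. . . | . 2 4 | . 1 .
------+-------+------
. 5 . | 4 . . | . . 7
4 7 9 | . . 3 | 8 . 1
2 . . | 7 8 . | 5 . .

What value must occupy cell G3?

4

Cell G3 itself could take any of {4, 9} by direct elimination.
Consider where 4 can go in column G.
G2 is out (row 2 already has a 4).
G5 is out (row 5 already has a 4).
G6 is out (row 6 already has a 4).
G7 is out (row 7 already has a 4).
So the only cell in column G that can hold 4 is G3.
Therefore G3 = 4.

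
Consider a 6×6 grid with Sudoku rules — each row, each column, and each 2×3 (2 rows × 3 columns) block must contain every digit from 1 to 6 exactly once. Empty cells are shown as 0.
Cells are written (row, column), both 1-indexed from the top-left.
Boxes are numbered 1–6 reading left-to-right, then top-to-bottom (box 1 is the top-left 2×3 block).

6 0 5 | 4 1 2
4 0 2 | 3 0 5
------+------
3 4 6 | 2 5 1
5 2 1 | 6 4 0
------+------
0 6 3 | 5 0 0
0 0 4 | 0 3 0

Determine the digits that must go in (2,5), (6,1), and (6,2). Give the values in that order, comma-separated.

6,2,5

For (2,5):
  Row 2 already contains {2, 3, 4, 5}.
  Column 5 already contains {1, 3, 4, 5}.
  Its 2×3 block (box 2) already contains {1, 2, 3, 4, 5}.
  The only value from 1–6 not eliminated is 6, so (2,5) = 6.
For (6,1):
  Consider where 2 can go in row 6.
  (6,2) is out (column 2 already has a 2).
  (6,4) is out (column 4 already has a 2).
  (6,6) is out (column 6 already has a 2).
  So the only cell in row 6 that can hold 2 is (6,1).
  So (6,1) = 2.
For (6,2):
  Consider where 5 can go in column 2.
  (1,2) is out (row 1 already has a 5).
  (2,2) is out (row 2 already has a 5).
  So the only cell in column 2 that can hold 5 is (6,2).
  So (6,2) = 5.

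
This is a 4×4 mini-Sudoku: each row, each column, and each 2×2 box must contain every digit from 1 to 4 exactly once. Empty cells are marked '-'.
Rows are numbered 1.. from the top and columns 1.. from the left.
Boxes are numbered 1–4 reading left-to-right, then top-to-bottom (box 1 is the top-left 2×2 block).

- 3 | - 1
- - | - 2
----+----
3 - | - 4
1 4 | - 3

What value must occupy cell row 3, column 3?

1

Cell row 3, column 3 itself could take any of {1, 2} by direct elimination.
Consider where 1 can go in column 3.
row 1, column 3 is out (row 1 already has a 1).
row 2, column 3 is out (box 2 already has a 1).
row 4, column 3 is out (row 4 already has a 1).
So the only cell in column 3 that can hold 1 is row 3, column 3.
Therefore row 3, column 3 = 1.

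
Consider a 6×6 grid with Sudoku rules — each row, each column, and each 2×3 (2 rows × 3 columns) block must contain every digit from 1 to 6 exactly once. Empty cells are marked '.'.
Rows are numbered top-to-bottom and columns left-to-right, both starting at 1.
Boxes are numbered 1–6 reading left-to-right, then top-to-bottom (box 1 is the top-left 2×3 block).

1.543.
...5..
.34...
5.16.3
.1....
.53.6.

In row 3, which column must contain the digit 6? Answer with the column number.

Consider where 6 can go in row 3.
R3C4 is out (column 4 already has a 6).
R3C5 is out (column 5 already has a 6).
R3C6 is out (box 4 already has a 6).
So the only cell in row 3 that can hold 6 is R3C1.
That is column 1.

1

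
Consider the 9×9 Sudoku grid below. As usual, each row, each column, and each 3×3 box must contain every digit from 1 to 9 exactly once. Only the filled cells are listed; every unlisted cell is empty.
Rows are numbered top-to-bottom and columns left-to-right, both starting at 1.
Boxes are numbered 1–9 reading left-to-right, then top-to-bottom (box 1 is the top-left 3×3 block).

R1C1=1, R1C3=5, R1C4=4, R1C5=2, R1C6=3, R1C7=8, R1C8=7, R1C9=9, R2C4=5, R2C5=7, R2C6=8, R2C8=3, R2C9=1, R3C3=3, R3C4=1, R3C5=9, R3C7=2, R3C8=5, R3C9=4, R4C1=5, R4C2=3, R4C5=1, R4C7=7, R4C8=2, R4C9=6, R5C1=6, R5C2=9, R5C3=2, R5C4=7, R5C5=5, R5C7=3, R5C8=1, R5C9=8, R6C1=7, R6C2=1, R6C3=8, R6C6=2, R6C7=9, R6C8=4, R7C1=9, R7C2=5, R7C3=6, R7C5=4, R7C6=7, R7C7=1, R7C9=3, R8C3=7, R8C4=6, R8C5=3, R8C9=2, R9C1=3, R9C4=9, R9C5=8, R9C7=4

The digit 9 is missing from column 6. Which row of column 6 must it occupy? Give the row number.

Consider where 9 can go in column 6.
R3C6 is out (row 3 already has a 9).
R5C6 is out (row 5 already has a 9).
R8C6 is out (box 8 already has a 9).
R9C6 is out (row 9 already has a 9).
So the only cell in column 6 that can hold 9 is R4C6.
That is row 4.

4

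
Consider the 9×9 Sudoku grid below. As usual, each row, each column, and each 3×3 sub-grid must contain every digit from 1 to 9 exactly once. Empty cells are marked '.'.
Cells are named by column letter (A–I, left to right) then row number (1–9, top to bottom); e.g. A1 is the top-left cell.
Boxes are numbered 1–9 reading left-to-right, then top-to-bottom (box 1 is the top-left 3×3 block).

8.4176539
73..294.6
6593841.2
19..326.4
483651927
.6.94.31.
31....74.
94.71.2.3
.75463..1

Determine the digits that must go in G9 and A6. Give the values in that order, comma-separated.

8,5

For G9:
  Row 9 already contains {1, 3, 4, 5, 6, 7}.
  Column G already contains {1, 2, 3, 4, 5, 6, 7, 9}.
  Its 3×3 block (box 9) already contains {1, 2, 3, 4, 7}.
  The only value from 1–9 not eliminated is 8, so G9 = 8.
For A6:
  Consider where 5 can go in box 4.
  C4 is out (column C already has a 5).
  C6 is out (column C already has a 5).
  So the only cell in box 4 that can hold 5 is A6.
  So A6 = 5.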